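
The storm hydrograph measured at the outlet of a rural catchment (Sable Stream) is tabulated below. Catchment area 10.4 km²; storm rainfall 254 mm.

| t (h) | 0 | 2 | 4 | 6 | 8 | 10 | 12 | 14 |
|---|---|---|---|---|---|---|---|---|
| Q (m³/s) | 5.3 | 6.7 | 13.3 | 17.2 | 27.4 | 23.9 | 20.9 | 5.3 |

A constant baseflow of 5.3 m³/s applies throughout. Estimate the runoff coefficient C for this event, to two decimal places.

C ≈ 0.21

ΣQ_DR = 77.60 m³/s; V = ΣQ_DR·Δt = 5.587 × 10^5 m³.
Runoff depth d = V / A = 53.72 mm.
C = d / P = 53.72 / 254 = 0.21.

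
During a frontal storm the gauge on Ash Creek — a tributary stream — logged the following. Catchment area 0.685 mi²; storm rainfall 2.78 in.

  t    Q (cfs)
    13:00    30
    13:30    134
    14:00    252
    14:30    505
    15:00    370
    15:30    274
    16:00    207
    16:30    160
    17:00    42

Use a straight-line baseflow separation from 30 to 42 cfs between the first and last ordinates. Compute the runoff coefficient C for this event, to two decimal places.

C ≈ 0.67

ΣQ_DR = 1650 cfs; V = ΣQ_DR·Δt = 2.970 × 10^6 ft³.
Runoff depth d = V / A = 1.866 in.
C = d / P = 1.866 / 2.78 = 0.67.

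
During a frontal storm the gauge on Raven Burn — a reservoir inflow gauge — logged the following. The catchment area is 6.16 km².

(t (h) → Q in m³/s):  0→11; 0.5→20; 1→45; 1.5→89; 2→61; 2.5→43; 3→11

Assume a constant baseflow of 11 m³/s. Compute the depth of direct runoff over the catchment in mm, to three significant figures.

d ≈ 59.3 mm

Direct runoff: 0.0, 9.0, 34.0, 78.0, 50.0, 32.0, 0.0 m³/s; ΣQ_DR = 203.0 m³/s.
V = ΣQ_DR · Δt = 203.0 × 1800 s = 3.654 × 10^5 m³.
Over A = 6.16 km², depth = V / A = 59.3 mm.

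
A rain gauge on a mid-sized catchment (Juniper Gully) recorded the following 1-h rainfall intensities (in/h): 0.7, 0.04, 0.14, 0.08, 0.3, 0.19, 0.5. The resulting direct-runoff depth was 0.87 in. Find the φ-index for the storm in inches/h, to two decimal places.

Only the 3 blocks with intensity above φ contribute runoff: 0.7, 0.3, 0.5 in/h.
Σ(I−φ)·Δt = d  ⇒  (0.7+0.3+0.5 − 3φ)·1 = 0.87
φ = (1.500 − 0.87/1) / 3 = 0.21 in/h.

φ ≈ 0.21 in/h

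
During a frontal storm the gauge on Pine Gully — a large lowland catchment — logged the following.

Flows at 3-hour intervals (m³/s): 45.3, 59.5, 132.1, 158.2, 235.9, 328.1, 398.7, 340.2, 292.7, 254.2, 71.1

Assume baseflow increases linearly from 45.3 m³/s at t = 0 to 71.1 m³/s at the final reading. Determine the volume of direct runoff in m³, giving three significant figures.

V ≈ 1.81 × 10^7 m³

Direct-runoff ordinates (Q − Q_b): 0.00, 11.62, 81.64, 105.16, 180.28, 269.90, 337.92, 276.84, 226.76, 185.68, 0.00 m³/s.
ΣQ_DR = 1676 m³/s.
With Δt = 3 h = 10800 s, V = ΣQ_DR · Δt = 1676 × 10800 = 1.81 × 10^7 m³.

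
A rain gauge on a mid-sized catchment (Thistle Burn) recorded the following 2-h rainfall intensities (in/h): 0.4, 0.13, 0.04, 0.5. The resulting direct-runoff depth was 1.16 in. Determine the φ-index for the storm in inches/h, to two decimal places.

Only the 2 blocks with intensity above φ contribute runoff: 0.4, 0.5 in/h.
Σ(I−φ)·Δt = d  ⇒  (0.4+0.5 − 2φ)·2 = 1.16
φ = (0.9000 − 1.16/2) / 2 = 0.16 in/h.

φ ≈ 0.16 in/h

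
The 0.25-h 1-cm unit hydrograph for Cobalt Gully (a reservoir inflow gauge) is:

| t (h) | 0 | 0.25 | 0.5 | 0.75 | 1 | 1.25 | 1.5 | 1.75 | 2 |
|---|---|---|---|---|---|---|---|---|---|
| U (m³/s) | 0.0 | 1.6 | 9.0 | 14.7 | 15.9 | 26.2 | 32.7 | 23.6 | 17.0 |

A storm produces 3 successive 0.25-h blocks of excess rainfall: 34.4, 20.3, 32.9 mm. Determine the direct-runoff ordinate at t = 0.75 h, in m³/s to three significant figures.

Q ≈ 74.1 m³/s

By discrete convolution, Q_j = Σ (P_i / 10 mm) · U_{j−i}.
At t = 0.75 h (j=3): Q = (34.4/10)·14.7 + (20.3/10)·9.0 + (32.9/10)·1.6 = 74.1 m³/s.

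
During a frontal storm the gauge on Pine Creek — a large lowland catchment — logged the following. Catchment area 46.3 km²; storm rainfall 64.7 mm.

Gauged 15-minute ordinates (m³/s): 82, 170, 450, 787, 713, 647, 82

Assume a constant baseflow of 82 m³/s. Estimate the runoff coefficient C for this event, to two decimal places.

ΣQ_DR = 2357 m³/s; V = ΣQ_DR·Δt = 2.121 × 10^6 m³.
Runoff depth d = V / A = 45.82 mm.
C = d / P = 45.82 / 64.7 = 0.71.

C ≈ 0.71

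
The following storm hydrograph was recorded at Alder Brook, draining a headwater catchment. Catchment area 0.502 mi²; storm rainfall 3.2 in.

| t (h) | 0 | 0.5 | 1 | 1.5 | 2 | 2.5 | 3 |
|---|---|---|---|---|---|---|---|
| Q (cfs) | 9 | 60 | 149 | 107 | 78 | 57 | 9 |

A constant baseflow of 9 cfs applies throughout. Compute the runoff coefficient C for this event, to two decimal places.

ΣQ_DR = 406.0 cfs; V = ΣQ_DR·Δt = 7.308 × 10^5 ft³.
Runoff depth d = V / A = 0.6266 in.
C = d / P = 0.6266 / 3.2 = 0.20.

C ≈ 0.20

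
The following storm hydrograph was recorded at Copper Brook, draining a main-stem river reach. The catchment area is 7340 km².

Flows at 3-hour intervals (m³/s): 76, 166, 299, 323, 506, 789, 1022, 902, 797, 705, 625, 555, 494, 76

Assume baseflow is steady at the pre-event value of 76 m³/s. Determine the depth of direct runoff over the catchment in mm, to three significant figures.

d ≈ 9.23 mm

Direct runoff: 0.0, 90.0, 223.0, 247.0, 430.0, 713.0, 946.0, 826.0, 721.0, 629.0, 549.0, 479.0, 418.0, 0.0 m³/s; ΣQ_DR = 6271 m³/s.
V = ΣQ_DR · Δt = 6271 × 10800 s = 6.773 × 10^7 m³.
Over A = 7340 km², depth = V / A = 9.23 mm.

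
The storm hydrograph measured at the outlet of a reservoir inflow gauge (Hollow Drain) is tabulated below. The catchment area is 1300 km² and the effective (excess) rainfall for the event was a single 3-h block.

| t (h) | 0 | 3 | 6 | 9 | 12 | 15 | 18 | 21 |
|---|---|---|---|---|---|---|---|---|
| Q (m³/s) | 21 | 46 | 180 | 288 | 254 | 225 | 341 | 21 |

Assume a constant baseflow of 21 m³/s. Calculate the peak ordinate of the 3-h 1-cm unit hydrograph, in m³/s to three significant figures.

U_p ≈ 319 m³/s

Direct runoff: 0.0, 25.0, 159.0, 267.0, 233.0, 204.0, 320.0, 0.0 m³/s; ΣQ_DR = 1208 m³/s, peak = 320.0 m³/s.
Runoff depth d = ΣQ_DR·Δt / A = 1208 × 10800 / (1300 km²) = 10.04 mm.
The 1-cm UH is the DRH scaled by (10 mm)/d, so U_p = 320.0 × 10/10.04 = 319 m³/s.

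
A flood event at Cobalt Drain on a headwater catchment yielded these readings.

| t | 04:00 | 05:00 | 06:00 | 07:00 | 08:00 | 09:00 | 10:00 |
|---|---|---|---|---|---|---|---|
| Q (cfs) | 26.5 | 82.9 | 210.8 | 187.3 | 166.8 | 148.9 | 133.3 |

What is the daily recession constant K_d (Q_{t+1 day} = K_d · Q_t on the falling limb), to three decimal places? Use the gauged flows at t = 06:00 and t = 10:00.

Between t = 06:00 and t = 10:00 the flow falls from 210.8 to 133.3 cfs over 4×1 h = 4 h.
Per-interval ratio K = (133.3/210.8)^(1/4) = 0.8917; K_d = K^(24/1) = 0.064.

K_d ≈ 0.064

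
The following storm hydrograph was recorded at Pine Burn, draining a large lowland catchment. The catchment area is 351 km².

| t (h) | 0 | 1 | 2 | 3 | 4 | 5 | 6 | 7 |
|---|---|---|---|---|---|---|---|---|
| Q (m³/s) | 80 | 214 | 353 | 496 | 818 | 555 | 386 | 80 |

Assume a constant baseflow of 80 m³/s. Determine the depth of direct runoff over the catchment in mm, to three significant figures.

d ≈ 24.0 mm

Direct runoff: 0.0, 134.0, 273.0, 416.0, 738.0, 475.0, 306.0, 0.0 m³/s; ΣQ_DR = 2342 m³/s.
V = ΣQ_DR · Δt = 2342 × 3600 s = 8.431 × 10^6 m³.
Over A = 351 km², depth = V / A = 24.0 mm.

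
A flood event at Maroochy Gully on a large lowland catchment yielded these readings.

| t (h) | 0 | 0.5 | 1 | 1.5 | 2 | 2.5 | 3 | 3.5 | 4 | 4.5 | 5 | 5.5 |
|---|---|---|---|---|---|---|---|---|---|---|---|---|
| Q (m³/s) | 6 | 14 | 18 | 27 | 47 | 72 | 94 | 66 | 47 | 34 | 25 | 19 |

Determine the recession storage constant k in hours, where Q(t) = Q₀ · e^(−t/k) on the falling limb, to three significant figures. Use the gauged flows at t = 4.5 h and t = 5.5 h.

k ≈ 1.72 h

On the falling limb, Q drops from 34 to 19 m³/s between t = 4.5 h and t = 5.5 h (Δt = 1 h).
k = −Δt / ln(Q₂/Q₁) = −1 / ln(19/34) = 1.72 h.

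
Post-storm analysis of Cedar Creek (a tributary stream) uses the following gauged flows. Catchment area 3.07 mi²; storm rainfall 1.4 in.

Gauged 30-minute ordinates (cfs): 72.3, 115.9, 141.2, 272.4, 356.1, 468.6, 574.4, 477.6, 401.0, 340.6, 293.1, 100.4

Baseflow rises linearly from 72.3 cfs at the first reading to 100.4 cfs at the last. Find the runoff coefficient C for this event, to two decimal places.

C ≈ 0.46

ΣQ_DR = 2577 cfs; V = ΣQ_DR·Δt = 4.639 × 10^6 ft³.
Runoff depth d = V / A = 0.6505 in.
C = d / P = 0.6505 / 1.4 = 0.46.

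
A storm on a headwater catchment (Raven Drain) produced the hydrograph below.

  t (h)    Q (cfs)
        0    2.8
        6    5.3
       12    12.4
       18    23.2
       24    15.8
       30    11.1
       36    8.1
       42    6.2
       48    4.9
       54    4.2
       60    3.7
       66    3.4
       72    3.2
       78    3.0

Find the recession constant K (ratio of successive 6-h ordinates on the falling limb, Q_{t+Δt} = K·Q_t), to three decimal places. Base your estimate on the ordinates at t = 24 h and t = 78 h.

Using the recession-limb readings at t = 24 h and t = 78 h: Q falls from 15.8 to 3.0 cfs over 9 intervals.
K = (Q₂/Q₁)^(1/9) = (3.0/15.8)^(1/9) = 0.831.

K ≈ 0.831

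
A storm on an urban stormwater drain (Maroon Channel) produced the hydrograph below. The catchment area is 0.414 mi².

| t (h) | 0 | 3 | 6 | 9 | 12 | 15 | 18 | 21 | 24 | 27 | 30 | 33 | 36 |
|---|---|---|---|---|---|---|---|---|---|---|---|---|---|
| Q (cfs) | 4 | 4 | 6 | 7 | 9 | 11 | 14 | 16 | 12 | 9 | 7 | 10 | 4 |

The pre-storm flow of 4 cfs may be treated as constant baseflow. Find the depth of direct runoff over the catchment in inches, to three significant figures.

d ≈ 0.685 in

Direct runoff: 0.0, 0.0, 2.0, 3.0, 5.0, 7.0, 10.0, 12.0, 8.0, 5.0, 3.0, 6.0, 0.0 cfs; ΣQ_DR = 61.00 cfs.
V = ΣQ_DR · Δt = 61.00 × 10800 s = 6.588 × 10^5 ft³.
Over A = 0.414 mi², depth = V / A = 0.685 in.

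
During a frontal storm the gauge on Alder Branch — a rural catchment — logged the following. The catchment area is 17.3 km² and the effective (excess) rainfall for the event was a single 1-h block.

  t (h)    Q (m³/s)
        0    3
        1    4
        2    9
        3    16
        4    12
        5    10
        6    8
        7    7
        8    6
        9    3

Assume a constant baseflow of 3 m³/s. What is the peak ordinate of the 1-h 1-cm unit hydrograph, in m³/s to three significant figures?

U_p ≈ 13.0 m³/s

Direct runoff: 0.0, 1.0, 6.0, 13.0, 9.0, 7.0, 5.0, 4.0, 3.0, 0.0 m³/s; ΣQ_DR = 48.00 m³/s, peak = 13.0 m³/s.
Runoff depth d = ΣQ_DR·Δt / A = 48.00 × 3600 / (17.3 km²) = 9.988 mm.
The 1-cm UH is the DRH scaled by (10 mm)/d, so U_p = 13.0 × 10/9.988 = 13.0 m³/s.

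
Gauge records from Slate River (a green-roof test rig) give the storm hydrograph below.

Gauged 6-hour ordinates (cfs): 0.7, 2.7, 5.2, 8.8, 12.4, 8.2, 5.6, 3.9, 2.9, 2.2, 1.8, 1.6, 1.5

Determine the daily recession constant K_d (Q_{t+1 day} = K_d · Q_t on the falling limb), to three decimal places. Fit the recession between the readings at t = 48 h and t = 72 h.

Between t = 48 h and t = 72 h the flow falls from 2.9 to 1.5 cfs over 4×6 h = 24 h.
Per-interval ratio K = (1.5/2.9)^(1/4) = 0.8481; K_d = K^(24/6) = 0.517.

K_d ≈ 0.517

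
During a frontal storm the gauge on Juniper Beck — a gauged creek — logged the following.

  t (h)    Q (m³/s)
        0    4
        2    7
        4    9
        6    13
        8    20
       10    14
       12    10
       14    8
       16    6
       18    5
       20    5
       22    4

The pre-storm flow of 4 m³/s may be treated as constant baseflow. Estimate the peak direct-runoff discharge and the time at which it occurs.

Subtracting baseflow gives direct-runoff ordinates: 0.0, 3.0, 5.0, 9.0, 16.0, 10.0, 6.0, 4.0, 2.0, 1.0, 1.0, 0.0 m³/s.
The maximum is 16.0 m³/s, occurring at the reading for t = 8 h.

Q_p = 16.0 m³/s at t = 8 h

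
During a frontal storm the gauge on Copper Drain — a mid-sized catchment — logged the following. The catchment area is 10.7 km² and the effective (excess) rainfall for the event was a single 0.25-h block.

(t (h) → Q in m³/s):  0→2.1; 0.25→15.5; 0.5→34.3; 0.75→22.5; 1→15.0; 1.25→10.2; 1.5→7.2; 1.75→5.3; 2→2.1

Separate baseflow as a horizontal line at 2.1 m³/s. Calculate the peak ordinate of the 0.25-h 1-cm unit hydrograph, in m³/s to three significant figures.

U_p ≈ 40.2 m³/s

Direct runoff: 0.0, 13.4, 32.2, 20.4, 12.9, 8.1, 5.1, 3.2, 0.0 m³/s; ΣQ_DR = 95.30 m³/s, peak = 32.2 m³/s.
Runoff depth d = ΣQ_DR·Δt / A = 95.30 × 900 / (10.7 km²) = 8.016 mm.
The 1-cm UH is the DRH scaled by (10 mm)/d, so U_p = 32.2 × 10/8.016 = 40.2 m³/s.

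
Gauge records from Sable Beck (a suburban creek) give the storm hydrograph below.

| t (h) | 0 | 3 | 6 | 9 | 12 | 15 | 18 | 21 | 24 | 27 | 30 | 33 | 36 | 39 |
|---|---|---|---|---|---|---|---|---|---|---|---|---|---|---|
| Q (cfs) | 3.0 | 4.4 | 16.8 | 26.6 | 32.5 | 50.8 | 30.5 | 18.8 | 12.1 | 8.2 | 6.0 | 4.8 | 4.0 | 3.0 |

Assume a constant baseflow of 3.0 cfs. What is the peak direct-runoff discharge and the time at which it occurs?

Subtracting baseflow gives direct-runoff ordinates: 0.0, 1.4, 13.8, 23.6, 29.5, 47.8, 27.5, 15.8, 9.1, 5.2, 3.0, 1.8, 1.0, 0.0 cfs.
The maximum is 47.8 cfs, occurring at the reading for t = 15 h.

Q_p = 47.8 cfs at t = 15 h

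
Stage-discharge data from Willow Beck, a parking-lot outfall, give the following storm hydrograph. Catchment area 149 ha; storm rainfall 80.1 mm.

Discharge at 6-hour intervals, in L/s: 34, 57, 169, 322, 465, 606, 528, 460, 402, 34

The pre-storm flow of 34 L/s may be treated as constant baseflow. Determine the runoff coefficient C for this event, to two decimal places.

ΣQ_DR = 2737 L/s; V = ΣQ_DR·Δt = 5.912 × 10^7 L.
Runoff depth d = V / A = 39.68 mm.
C = d / P = 39.68 / 80.1 = 0.50.

C ≈ 0.50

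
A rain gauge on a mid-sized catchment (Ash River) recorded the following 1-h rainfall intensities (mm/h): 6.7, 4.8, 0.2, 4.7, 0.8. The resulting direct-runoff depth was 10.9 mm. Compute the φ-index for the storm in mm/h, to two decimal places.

Only the 3 blocks with intensity above φ contribute runoff: 6.7, 4.8, 4.7 mm/h.
Σ(I−φ)·Δt = d  ⇒  (6.7+4.8+4.7 − 3φ)·1 = 10.9
φ = (16.20 − 10.9/1) / 3 = 1.77 mm/h.

φ ≈ 1.77 mm/h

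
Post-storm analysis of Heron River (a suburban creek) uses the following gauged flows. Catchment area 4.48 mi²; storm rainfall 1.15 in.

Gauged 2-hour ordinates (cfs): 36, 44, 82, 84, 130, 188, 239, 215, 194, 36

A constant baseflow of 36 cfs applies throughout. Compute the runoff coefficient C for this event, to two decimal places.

C ≈ 0.53

ΣQ_DR = 888.0 cfs; V = ΣQ_DR·Δt = 6.394 × 10^6 ft³.
Runoff depth d = V / A = 0.6143 in.
C = d / P = 0.6143 / 1.15 = 0.53.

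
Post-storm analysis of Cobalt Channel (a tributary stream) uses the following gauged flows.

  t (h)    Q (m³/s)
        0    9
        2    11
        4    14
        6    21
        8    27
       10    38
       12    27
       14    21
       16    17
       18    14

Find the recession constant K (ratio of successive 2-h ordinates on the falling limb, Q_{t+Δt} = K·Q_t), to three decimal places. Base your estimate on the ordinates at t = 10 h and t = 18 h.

K ≈ 0.779

Using the recession-limb readings at t = 10 h and t = 18 h: Q falls from 38 to 14 m³/s over 4 intervals.
K = (Q₂/Q₁)^(1/4) = (14/38)^(1/4) = 0.779.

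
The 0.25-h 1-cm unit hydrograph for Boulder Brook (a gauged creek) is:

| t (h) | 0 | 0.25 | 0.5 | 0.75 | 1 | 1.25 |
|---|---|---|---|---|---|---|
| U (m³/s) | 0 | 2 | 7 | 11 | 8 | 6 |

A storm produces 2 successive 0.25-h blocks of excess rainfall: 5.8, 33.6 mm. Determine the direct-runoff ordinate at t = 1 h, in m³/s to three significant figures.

By discrete convolution, Q_j = Σ (P_i / 10 mm) · U_{j−i}.
At t = 1 h (j=4): Q = (5.8/10)·8 + (33.6/10)·11 = 41.6 m³/s.

Q ≈ 41.6 m³/s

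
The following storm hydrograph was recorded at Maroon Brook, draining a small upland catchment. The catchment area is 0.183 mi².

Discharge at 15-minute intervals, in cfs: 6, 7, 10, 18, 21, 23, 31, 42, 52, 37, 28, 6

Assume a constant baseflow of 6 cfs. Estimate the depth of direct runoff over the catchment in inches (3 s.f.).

d ≈ 0.442 in

Direct runoff: 0.0, 1.0, 4.0, 12.0, 15.0, 17.0, 25.0, 36.0, 46.0, 31.0, 22.0, 0.0 cfs; ΣQ_DR = 209.0 cfs.
V = ΣQ_DR · Δt = 209.0 × 900 s = 1.881 × 10^5 ft³.
Over A = 0.183 mi², depth = V / A = 0.442 in.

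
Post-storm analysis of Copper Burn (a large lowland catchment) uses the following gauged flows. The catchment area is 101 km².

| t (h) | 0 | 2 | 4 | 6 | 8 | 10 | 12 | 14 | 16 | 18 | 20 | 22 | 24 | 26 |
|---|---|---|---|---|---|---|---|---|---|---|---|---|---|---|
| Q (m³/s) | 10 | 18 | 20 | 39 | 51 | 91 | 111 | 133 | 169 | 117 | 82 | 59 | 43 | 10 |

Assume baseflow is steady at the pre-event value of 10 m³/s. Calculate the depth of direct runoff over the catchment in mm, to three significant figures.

Direct runoff: 0.0, 8.0, 10.0, 29.0, 41.0, 81.0, 101.0, 123.0, 159.0, 107.0, 72.0, 49.0, 33.0, 0.0 m³/s; ΣQ_DR = 813.0 m³/s.
V = ΣQ_DR · Δt = 813.0 × 7200 s = 5.854 × 10^6 m³.
Over A = 101 km², depth = V / A = 58.0 mm.

d ≈ 58.0 mm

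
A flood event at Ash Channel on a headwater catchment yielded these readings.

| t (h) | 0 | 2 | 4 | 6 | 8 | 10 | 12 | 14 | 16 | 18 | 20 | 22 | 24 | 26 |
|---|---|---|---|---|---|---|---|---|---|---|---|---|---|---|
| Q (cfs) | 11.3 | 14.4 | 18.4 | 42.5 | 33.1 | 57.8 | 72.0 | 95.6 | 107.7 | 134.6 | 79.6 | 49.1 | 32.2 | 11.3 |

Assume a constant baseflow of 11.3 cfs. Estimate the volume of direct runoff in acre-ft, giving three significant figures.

V ≈ 99.4 acre-ft

Direct-runoff ordinates (Q − Q_b): 0.0, 3.1, 7.1, 31.2, 21.8, 46.5, 60.7, 84.3, 96.4, 123.3, 68.3, 37.8, 20.9, 0.0 cfs.
ΣQ_DR = 601.4 cfs.
With Δt = 2 h = 7200 s, V = ΣQ_DR · Δt = 601.4 × 7200 = 4.33 × 10^6 ft³ = 99.4 acre-ft.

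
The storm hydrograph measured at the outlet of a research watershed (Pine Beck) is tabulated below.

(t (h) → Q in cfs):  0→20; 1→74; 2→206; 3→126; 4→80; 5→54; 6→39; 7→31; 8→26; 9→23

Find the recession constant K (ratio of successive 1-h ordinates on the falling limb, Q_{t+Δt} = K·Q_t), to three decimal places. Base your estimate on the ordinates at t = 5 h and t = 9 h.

Using the recession-limb readings at t = 5 h and t = 9 h: Q falls from 54 to 23 cfs over 4 intervals.
K = (Q₂/Q₁)^(1/4) = (23/54)^(1/4) = 0.808.

K ≈ 0.808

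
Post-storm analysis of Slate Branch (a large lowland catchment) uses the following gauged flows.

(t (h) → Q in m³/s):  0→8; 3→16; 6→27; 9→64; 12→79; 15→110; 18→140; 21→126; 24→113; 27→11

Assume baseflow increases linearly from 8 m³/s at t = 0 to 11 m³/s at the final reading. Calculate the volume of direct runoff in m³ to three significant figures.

V ≈ 6.47 × 10^6 m³

Direct-runoff ordinates (Q − Q_b): 0.00, 7.67, 18.33, 55.00, 69.67, 100.33, 130.00, 115.67, 102.33, 0.00 m³/s.
ΣQ_DR = 599.0 m³/s.
With Δt = 3 h = 10800 s, V = ΣQ_DR · Δt = 599.0 × 10800 = 6.47 × 10^6 m³.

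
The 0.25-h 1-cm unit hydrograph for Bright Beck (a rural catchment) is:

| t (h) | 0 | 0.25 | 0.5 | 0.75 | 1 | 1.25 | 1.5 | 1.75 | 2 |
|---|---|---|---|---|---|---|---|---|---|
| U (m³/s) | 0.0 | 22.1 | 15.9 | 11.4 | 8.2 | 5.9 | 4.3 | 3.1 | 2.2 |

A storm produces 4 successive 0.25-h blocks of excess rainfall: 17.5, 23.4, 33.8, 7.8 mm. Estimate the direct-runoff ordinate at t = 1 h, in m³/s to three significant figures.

Q ≈ 112 m³/s

By discrete convolution, Q_j = Σ (P_i / 10 mm) · U_{j−i}.
At t = 1 h (j=4): Q = (17.5/10)·8.2 + (23.4/10)·11.4 + (33.8/10)·15.9 + (7.8/10)·22.1 = 112 m³/s.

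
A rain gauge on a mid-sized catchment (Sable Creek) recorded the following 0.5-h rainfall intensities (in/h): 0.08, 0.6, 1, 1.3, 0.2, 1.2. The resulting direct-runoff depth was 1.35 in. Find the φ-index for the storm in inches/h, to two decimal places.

φ ≈ 0.35 in/h

Only the 4 blocks with intensity above φ contribute runoff: 0.6, 1, 1.3, 1.2 in/h.
Σ(I−φ)·Δt = d  ⇒  (0.6+1+1.3+1.2 − 4φ)·0.5 = 1.35
φ = (4.100 − 1.35/0.5) / 4 = 0.35 in/h.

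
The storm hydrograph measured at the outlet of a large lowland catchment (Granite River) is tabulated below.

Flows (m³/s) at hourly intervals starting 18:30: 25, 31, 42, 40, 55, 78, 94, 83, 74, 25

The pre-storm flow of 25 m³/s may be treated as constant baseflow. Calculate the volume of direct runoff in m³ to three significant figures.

Direct-runoff ordinates (Q − Q_b): 0.0, 6.0, 17.0, 15.0, 30.0, 53.0, 69.0, 58.0, 49.0, 0.0 m³/s.
ΣQ_DR = 297.0 m³/s.
With Δt = 1 h = 3600 s, V = ΣQ_DR · Δt = 297.0 × 3600 = 1.07 × 10^6 m³.

V ≈ 1.07 × 10^6 m³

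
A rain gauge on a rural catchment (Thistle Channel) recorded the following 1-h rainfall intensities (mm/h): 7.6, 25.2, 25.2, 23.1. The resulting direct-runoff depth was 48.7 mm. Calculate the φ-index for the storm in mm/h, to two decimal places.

Only the 3 blocks with intensity above φ contribute runoff: 25.2, 25.2, 23.1 mm/h.
Σ(I−φ)·Δt = d  ⇒  (25.2+25.2+23.1 − 3φ)·1 = 48.7
φ = (73.50 − 48.7/1) / 3 = 8.27 mm/h.

φ ≈ 8.27 mm/h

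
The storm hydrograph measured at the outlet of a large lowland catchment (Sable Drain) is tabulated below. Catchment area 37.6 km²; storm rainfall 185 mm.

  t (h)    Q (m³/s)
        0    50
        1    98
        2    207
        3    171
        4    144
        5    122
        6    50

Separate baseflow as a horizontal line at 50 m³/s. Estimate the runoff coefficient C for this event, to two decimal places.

ΣQ_DR = 492.0 m³/s; V = ΣQ_DR·Δt = 1.771 × 10^6 m³.
Runoff depth d = V / A = 47.11 mm.
C = d / P = 47.11 / 185 = 0.25.

C ≈ 0.25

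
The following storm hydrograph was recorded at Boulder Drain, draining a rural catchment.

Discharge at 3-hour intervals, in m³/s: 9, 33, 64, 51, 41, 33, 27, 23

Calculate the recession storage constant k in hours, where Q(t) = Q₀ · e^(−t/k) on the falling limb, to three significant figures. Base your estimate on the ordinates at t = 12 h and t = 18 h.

k ≈ 14.4 h

On the falling limb, Q drops from 41 to 27 m³/s between t = 12 h and t = 18 h (Δt = 6 h).
k = −Δt / ln(Q₂/Q₁) = −6 / ln(27/41) = 14.4 h.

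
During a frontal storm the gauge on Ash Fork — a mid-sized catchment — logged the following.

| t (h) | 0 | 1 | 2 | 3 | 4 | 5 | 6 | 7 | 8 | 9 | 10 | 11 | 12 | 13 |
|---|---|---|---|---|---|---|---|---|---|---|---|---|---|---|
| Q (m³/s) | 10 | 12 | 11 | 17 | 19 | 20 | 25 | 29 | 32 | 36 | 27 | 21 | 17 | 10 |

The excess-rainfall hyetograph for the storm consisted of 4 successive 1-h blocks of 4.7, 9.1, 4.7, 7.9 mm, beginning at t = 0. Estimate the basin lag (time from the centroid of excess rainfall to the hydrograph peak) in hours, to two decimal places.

Centroid of excess rainfall: t_c = Σ P_i·t̄_i / ΣP_i = 2.0985 h (block centres at 0.5, 1.5, 2.5, 3.5 h).
Hydrograph peak occurs at t = 9 h, so basin lag t_L = 9 − 2.0985 = 6.90 h.

t_L ≈ 6.90 h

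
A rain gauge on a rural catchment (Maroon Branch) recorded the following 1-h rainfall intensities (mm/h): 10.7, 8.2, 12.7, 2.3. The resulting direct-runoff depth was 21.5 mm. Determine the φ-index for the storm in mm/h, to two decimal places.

φ ≈ 3.37 mm/h

Only the 3 blocks with intensity above φ contribute runoff: 10.7, 8.2, 12.7 mm/h.
Σ(I−φ)·Δt = d  ⇒  (10.7+8.2+12.7 − 3φ)·1 = 21.5
φ = (31.60 − 21.5/1) / 3 = 3.37 mm/h.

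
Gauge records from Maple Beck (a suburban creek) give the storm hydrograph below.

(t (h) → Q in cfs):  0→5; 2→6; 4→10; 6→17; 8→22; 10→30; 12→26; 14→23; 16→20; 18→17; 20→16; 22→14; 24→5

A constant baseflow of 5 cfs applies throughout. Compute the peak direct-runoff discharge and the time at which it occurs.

Q_p = 25.0 cfs at t = 10 h

Subtracting baseflow gives direct-runoff ordinates: 0.0, 1.0, 5.0, 12.0, 17.0, 25.0, 21.0, 18.0, 15.0, 12.0, 11.0, 9.0, 0.0 cfs.
The maximum is 25.0 cfs, occurring at the reading for t = 10 h.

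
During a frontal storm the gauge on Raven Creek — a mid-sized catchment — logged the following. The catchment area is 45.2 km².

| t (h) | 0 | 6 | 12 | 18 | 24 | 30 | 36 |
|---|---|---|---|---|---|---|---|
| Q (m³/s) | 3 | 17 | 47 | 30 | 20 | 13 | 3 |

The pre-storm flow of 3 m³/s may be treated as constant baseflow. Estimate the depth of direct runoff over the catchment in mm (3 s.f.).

d ≈ 53.5 mm

Direct runoff: 0.0, 14.0, 44.0, 27.0, 17.0, 10.0, 0.0 m³/s; ΣQ_DR = 112.0 m³/s.
V = ΣQ_DR · Δt = 112.0 × 21600 s = 2.419 × 10^6 m³.
Over A = 45.2 km², depth = V / A = 53.5 mm.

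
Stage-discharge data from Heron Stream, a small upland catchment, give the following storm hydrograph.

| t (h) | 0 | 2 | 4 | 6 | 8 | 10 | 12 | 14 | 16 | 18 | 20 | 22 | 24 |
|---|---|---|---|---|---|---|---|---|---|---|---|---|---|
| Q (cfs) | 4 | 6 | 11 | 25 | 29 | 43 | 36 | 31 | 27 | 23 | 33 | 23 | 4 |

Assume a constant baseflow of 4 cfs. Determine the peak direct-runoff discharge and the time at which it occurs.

Subtracting baseflow gives direct-runoff ordinates: 0.0, 2.0, 7.0, 21.0, 25.0, 39.0, 32.0, 27.0, 23.0, 19.0, 29.0, 19.0, 0.0 cfs.
The maximum is 39.0 cfs, occurring at the reading for t = 10 h.

Q_p = 39.0 cfs at t = 10 h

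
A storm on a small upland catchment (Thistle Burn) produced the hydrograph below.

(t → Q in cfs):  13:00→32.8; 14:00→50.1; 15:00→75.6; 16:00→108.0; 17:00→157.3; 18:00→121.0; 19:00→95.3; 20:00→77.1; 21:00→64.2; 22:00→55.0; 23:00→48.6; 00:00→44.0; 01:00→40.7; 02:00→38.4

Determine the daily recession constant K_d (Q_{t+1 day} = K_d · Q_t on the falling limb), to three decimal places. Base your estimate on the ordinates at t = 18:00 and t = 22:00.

K_d ≈ 0.009

Between t = 18:00 and t = 22:00 the flow falls from 121.0 to 55.0 cfs over 4×1 h = 4 h.
Per-interval ratio K = (55.0/121.0)^(1/4) = 0.8211; K_d = K^(24/1) = 0.009.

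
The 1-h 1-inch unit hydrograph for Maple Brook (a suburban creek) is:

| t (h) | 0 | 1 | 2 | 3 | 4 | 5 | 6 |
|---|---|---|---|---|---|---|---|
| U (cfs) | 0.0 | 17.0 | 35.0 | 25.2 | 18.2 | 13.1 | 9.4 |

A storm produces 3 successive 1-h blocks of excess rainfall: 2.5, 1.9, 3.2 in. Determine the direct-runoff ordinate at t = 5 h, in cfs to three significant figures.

By discrete convolution, Q_j = Σ (P_i / 1 in) · U_{j−i}.
At t = 5 h (j=5): Q = (2.5/1)·13.1 + (1.9/1)·18.2 + (3.2/1)·25.2 = 148 cfs.

Q ≈ 148 cfs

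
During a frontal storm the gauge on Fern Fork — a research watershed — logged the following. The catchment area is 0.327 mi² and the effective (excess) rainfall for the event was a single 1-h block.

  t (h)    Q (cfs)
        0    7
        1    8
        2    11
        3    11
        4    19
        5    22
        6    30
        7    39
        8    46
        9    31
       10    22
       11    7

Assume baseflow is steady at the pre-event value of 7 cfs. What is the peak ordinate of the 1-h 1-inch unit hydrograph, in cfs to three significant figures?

Direct runoff: 0.0, 1.0, 4.0, 4.0, 12.0, 15.0, 23.0, 32.0, 39.0, 24.0, 15.0, 0.0 cfs; ΣQ_DR = 169.0 cfs, peak = 39.0 cfs.
Runoff depth d = ΣQ_DR·Δt / A = 169.0 × 3600 / (0.327 mi²) = 0.8009 in.
The 1-inch UH is the DRH scaled by (1 in)/d, so U_p = 39.0 × 1/0.8009 = 48.7 cfs.

U_p ≈ 48.7 cfs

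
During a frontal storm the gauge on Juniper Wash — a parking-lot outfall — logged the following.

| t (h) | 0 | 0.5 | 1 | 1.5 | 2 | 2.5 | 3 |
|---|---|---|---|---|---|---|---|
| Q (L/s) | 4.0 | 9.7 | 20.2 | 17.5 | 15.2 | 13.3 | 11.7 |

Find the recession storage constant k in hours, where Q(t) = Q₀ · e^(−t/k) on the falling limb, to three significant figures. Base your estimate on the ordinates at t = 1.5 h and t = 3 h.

k ≈ 3.73 h

On the falling limb, Q drops from 17.5 to 11.7 L/s between t = 1.5 h and t = 3 h (Δt = 1.5 h).
k = −Δt / ln(Q₂/Q₁) = −1.5 / ln(11.7/17.5) = 3.73 h.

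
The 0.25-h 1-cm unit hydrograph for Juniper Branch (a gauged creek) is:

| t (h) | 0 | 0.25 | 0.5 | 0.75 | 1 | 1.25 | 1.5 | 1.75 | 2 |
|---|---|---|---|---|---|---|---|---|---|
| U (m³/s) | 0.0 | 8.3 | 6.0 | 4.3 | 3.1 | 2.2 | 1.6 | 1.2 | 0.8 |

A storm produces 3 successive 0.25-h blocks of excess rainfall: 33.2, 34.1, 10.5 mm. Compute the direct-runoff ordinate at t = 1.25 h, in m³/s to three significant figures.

By discrete convolution, Q_j = Σ (P_i / 10 mm) · U_{j−i}.
At t = 1.25 h (j=5): Q = (33.2/10)·2.2 + (34.1/10)·3.1 + (10.5/10)·4.3 = 22.4 m³/s.

Q ≈ 22.4 m³/s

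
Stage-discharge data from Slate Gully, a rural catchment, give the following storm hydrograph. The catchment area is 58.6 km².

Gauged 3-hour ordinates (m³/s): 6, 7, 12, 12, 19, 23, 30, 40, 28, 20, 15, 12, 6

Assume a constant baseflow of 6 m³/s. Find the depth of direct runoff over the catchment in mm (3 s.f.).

d ≈ 28.0 mm

Direct runoff: 0.0, 1.0, 6.0, 6.0, 13.0, 17.0, 24.0, 34.0, 22.0, 14.0, 9.0, 6.0, 0.0 m³/s; ΣQ_DR = 152.0 m³/s.
V = ΣQ_DR · Δt = 152.0 × 10800 s = 1.642 × 10^6 m³.
Over A = 58.6 km², depth = V / A = 28.0 mm.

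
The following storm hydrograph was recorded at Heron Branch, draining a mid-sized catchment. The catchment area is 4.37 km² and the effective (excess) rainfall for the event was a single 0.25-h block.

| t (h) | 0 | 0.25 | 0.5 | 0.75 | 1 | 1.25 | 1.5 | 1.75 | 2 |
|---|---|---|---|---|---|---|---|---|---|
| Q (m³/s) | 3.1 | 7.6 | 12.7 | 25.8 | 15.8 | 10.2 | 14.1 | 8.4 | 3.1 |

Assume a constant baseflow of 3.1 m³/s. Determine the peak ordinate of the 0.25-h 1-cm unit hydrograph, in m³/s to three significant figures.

U_p ≈ 15.1 m³/s

Direct runoff: 0.0, 4.5, 9.6, 22.7, 12.7, 7.1, 11.0, 5.3, 0.0 m³/s; ΣQ_DR = 72.90 m³/s, peak = 22.7 m³/s.
Runoff depth d = ΣQ_DR·Δt / A = 72.90 × 900 / (4.37 km²) = 15.01 mm.
The 1-cm UH is the DRH scaled by (10 mm)/d, so U_p = 22.7 × 10/15.01 = 15.1 m³/s.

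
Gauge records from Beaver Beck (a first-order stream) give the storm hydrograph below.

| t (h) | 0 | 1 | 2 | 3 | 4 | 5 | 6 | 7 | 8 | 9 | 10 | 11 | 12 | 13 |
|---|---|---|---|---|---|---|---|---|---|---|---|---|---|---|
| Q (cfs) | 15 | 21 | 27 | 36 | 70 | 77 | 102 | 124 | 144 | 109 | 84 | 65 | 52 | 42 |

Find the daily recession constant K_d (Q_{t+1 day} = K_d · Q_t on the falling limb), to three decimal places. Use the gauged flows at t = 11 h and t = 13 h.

K_d ≈ 0.005

Between t = 11 h and t = 13 h the flow falls from 65 to 42 cfs over 2×1 h = 2 h.
Per-interval ratio K = (42/65)^(1/2) = 0.8038; K_d = K^(24/1) = 0.005.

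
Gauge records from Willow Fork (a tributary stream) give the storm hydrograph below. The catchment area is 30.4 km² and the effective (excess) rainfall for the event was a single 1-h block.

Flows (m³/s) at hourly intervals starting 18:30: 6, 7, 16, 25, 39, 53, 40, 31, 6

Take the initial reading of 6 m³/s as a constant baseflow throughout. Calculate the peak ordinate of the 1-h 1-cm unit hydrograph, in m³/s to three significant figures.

Direct runoff: 0.0, 1.0, 10.0, 19.0, 33.0, 47.0, 34.0, 25.0, 0.0 m³/s; ΣQ_DR = 169.0 m³/s, peak = 47.0 m³/s.
Runoff depth d = ΣQ_DR·Δt / A = 169.0 × 3600 / (30.4 km²) = 20.01 mm.
The 1-cm UH is the DRH scaled by (10 mm)/d, so U_p = 47.0 × 10/20.01 = 23.5 m³/s.

U_p ≈ 23.5 m³/s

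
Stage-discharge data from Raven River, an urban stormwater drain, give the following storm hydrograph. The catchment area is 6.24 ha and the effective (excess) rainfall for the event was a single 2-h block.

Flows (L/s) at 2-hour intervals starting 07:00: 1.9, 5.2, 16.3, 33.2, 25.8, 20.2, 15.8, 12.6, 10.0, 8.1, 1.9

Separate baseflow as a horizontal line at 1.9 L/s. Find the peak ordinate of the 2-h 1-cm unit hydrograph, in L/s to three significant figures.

U_p ≈ 20.9 L/s

Direct runoff: 0.0, 3.3, 14.4, 31.3, 23.9, 18.3, 13.9, 10.7, 8.1, 6.2, 0.0 L/s; ΣQ_DR = 130.1 L/s, peak = 31.3 L/s.
Runoff depth d = ΣQ_DR·Δt / A = 130.1 × 7200 / (6.24 ha) = 15.01 mm.
The 1-cm UH is the DRH scaled by (10 mm)/d, so U_p = 31.3 × 10/15.01 = 20.9 L/s.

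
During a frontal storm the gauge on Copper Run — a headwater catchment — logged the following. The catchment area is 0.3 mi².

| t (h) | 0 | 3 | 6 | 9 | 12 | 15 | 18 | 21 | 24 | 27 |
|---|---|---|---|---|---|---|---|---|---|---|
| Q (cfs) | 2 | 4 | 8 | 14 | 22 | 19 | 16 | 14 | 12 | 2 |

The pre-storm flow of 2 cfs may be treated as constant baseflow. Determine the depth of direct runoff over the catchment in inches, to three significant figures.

d ≈ 1.44 in

Direct runoff: 0.0, 2.0, 6.0, 12.0, 20.0, 17.0, 14.0, 12.0, 10.0, 0.0 cfs; ΣQ_DR = 93.00 cfs.
V = ΣQ_DR · Δt = 93.00 × 10800 s = 1.004 × 10^6 ft³.
Over A = 0.3 mi², depth = V / A = 1.44 in.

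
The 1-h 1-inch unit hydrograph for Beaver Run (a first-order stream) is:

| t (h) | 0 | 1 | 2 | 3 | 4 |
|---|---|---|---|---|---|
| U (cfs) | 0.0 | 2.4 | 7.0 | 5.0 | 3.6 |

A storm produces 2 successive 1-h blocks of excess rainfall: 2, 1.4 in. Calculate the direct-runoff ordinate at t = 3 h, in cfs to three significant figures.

By discrete convolution, Q_j = Σ (P_i / 1 in) · U_{j−i}.
At t = 3 h (j=3): Q = (2/1)·5.0 + (1.4/1)·7.0 = 19.8 cfs.

Q ≈ 19.8 cfs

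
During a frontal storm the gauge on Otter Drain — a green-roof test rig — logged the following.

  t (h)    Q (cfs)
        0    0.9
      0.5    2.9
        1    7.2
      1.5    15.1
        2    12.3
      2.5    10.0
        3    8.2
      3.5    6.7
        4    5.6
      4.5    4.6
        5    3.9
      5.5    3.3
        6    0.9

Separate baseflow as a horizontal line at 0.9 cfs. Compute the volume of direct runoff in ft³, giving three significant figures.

V ≈ 1.26 × 10^5 ft³

Direct-runoff ordinates (Q − Q_b): 0.0, 2.0, 6.3, 14.2, 11.4, 9.1, 7.3, 5.8, 4.7, 3.7, 3.0, 2.4, 0.0 cfs.
ΣQ_DR = 69.90 cfs.
With Δt = 0.5 h = 1800 s, V = ΣQ_DR · Δt = 69.90 × 1800 = 1.26 × 10^5 ft³.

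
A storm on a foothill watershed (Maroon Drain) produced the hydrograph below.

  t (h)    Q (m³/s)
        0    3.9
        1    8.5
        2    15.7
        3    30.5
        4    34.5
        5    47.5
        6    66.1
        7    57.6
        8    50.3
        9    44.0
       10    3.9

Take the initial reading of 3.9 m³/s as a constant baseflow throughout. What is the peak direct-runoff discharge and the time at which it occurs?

Subtracting baseflow gives direct-runoff ordinates: 0.0, 4.6, 11.8, 26.6, 30.6, 43.6, 62.2, 53.7, 46.4, 40.1, 0.0 m³/s.
The maximum is 62.2 m³/s, occurring at the reading for t = 6 h.

Q_p = 62.2 m³/s at t = 6 h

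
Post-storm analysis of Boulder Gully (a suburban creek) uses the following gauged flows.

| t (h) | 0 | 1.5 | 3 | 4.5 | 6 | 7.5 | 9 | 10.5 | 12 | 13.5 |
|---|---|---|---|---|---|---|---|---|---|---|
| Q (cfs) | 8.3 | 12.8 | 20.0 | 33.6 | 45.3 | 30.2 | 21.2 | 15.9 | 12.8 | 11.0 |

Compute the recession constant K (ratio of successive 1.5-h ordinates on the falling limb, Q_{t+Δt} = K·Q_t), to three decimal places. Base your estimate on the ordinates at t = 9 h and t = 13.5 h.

Using the recession-limb readings at t = 9 h and t = 13.5 h: Q falls from 21.2 to 11.0 cfs over 3 intervals.
K = (Q₂/Q₁)^(1/3) = (11.0/21.2)^(1/3) = 0.804.

K ≈ 0.804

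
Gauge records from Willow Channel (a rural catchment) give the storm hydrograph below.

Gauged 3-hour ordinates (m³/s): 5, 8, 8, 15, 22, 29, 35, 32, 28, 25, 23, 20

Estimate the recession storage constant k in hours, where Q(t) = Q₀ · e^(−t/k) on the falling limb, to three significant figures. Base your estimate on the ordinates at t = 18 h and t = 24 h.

On the falling limb, Q drops from 35 to 28 m³/s between t = 18 h and t = 24 h (Δt = 6 h).
k = −Δt / ln(Q₂/Q₁) = −6 / ln(28/35) = 26.9 h.

k ≈ 26.9 h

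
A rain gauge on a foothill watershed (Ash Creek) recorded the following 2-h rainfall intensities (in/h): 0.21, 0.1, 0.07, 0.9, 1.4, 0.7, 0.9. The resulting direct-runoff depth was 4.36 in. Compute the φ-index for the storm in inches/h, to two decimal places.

Only the 4 blocks with intensity above φ contribute runoff: 0.9, 1.4, 0.7, 0.9 in/h.
Σ(I−φ)·Δt = d  ⇒  (0.9+1.4+0.7+0.9 − 4φ)·2 = 4.36
φ = (3.900 − 4.36/2) / 4 = 0.43 in/h.

φ ≈ 0.43 in/h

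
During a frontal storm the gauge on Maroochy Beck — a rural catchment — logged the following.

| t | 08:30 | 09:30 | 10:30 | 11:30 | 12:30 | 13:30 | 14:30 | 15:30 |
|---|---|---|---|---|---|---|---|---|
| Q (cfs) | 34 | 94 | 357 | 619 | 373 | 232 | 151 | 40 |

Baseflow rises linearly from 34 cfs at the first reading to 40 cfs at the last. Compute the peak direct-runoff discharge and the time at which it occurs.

Q_p = 582.43 cfs at t = 11:30

Subtracting baseflow gives direct-runoff ordinates: 0.00, 59.14, 321.29, 582.43, 335.57, 193.71, 111.86, 0.00 cfs.
The maximum is 582.43 cfs, occurring at the reading for t = 11:30.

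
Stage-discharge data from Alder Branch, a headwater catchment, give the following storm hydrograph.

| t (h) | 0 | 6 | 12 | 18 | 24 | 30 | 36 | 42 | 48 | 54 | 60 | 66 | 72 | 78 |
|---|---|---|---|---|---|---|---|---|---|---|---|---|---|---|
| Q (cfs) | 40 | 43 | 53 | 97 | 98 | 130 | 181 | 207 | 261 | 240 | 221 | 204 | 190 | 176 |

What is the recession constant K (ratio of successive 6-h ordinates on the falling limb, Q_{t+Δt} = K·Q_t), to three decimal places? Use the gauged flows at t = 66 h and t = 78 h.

K ≈ 0.929

Using the recession-limb readings at t = 66 h and t = 78 h: Q falls from 204 to 176 cfs over 2 intervals.
K = (Q₂/Q₁)^(1/2) = (176/204)^(1/2) = 0.929.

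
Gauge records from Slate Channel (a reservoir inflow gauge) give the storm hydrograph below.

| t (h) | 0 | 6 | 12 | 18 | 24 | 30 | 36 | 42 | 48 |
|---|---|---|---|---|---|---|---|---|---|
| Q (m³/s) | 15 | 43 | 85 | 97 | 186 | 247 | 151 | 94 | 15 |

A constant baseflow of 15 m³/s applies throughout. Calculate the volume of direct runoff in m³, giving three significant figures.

Direct-runoff ordinates (Q − Q_b): 0.0, 28.0, 70.0, 82.0, 171.0, 232.0, 136.0, 79.0, 0.0 m³/s.
ΣQ_DR = 798.0 m³/s.
With Δt = 6 h = 21600 s, V = ΣQ_DR · Δt = 798.0 × 21600 = 1.72 × 10^7 m³.

V ≈ 1.72 × 10^7 m³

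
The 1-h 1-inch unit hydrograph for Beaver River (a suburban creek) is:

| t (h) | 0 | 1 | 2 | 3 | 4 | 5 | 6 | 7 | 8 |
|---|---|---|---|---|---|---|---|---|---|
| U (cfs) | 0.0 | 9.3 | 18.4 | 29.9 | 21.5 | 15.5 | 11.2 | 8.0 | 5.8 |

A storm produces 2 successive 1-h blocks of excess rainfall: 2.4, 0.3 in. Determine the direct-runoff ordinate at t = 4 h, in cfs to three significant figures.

Q ≈ 60.6 cfs

By discrete convolution, Q_j = Σ (P_i / 1 in) · U_{j−i}.
At t = 4 h (j=4): Q = (2.4/1)·21.5 + (0.3/1)·29.9 = 60.6 cfs.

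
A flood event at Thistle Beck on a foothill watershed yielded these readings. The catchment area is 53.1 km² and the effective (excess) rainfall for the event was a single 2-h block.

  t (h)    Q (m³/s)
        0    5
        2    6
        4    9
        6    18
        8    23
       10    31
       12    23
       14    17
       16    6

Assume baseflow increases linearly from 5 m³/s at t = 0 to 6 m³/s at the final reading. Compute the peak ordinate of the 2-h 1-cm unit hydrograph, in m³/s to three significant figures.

Direct runoff: 0.00, 0.88, 3.75, 12.62, 17.50, 25.38, 17.25, 11.12, 0.00 m³/s; ΣQ_DR = 88.50 m³/s, peak = 25.38 m³/s.
Runoff depth d = ΣQ_DR·Δt / A = 88.50 × 7200 / (53.1 km²) = 12.00 mm.
The 1-cm UH is the DRH scaled by (10 mm)/d, so U_p = 25.38 × 10/12.00 = 21.1 m³/s.

U_p ≈ 21.1 m³/s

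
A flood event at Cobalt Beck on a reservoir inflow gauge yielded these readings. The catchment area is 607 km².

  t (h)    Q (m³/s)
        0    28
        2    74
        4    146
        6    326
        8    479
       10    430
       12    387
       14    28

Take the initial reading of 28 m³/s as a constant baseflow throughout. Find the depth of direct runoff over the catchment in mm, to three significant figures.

Direct runoff: 0.0, 46.0, 118.0, 298.0, 451.0, 402.0, 359.0, 0.0 m³/s; ΣQ_DR = 1674 m³/s.
V = ΣQ_DR · Δt = 1674 × 7200 s = 1.205 × 10^7 m³.
Over A = 607 km², depth = V / A = 19.9 mm.

d ≈ 19.9 mm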